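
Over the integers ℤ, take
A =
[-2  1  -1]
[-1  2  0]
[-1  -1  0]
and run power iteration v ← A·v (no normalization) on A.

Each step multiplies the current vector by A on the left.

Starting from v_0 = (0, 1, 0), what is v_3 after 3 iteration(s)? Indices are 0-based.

v_3 = (4, 5, -4)

v_0 = (0, 1, 0).
v_1 = A·v_0 = (1, 2, -1).
v_2 = A·v_1 = (1, 3, -3).
v_3 = A·v_2 = (4, 5, -4).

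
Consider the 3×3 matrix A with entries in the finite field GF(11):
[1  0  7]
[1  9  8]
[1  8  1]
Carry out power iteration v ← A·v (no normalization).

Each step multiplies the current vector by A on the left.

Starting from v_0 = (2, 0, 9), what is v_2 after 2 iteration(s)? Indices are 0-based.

v_2 = (10, 5, 8)

v_0 = (2, 0, 9).
v_1 = A·v_0 = (10, 8, 0).
v_2 = A·v_1 = (10, 5, 8).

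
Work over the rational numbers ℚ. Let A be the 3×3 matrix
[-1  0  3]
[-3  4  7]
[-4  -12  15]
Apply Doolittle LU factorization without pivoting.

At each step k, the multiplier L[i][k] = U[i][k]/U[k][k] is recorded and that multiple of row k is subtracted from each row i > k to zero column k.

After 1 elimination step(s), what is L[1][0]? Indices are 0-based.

Step 1: pivot at (0,0) is -1.
  row1 ← row1 − (3)·row0  ⇒  L[1][0]=3, U row1=(0, 4, -2)
  row2 ← row2 − (4)·row0  ⇒  L[2][0]=4, U row2=(0, -12, 3)

L[1][0] = 3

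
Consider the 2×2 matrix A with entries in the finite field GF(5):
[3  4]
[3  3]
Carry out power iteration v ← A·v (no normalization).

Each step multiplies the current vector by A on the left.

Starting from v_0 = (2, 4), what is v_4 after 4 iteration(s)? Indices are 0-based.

v_4 = (3, 4)

v_0 = (2, 4).
v_1 = A·v_0 = (2, 3).
v_2 = A·v_1 = (3, 0).
v_3 = A·v_2 = (4, 4).
v_4 = A·v_3 = (3, 4).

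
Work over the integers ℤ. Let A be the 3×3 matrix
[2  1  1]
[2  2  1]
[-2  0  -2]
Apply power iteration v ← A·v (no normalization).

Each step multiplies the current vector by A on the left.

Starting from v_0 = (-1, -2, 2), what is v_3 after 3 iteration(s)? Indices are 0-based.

v_0 = (-1, -2, 2).
v_1 = A·v_0 = (-2, -4, -2).
v_2 = A·v_1 = (-10, -14, 8).
v_3 = A·v_2 = (-26, -40, 4).

v_3 = (-26, -40, 4)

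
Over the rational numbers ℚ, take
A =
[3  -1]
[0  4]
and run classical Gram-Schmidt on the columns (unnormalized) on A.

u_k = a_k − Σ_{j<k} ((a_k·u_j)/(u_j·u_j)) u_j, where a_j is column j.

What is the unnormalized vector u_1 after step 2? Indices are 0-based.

Step 1: u_0 = a_0 = (3, 0).
Step 2: u_1 = a_1 − (-1/3)·u_0 = (0, 4).

u_1 = (0, 4)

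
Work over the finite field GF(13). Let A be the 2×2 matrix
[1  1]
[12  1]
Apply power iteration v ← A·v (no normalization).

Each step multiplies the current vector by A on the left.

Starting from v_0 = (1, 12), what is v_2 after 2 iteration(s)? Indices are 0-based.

v_0 = (1, 12).
v_1 = A·v_0 = (0, 11).
v_2 = A·v_1 = (11, 11).

v_2 = (11, 11)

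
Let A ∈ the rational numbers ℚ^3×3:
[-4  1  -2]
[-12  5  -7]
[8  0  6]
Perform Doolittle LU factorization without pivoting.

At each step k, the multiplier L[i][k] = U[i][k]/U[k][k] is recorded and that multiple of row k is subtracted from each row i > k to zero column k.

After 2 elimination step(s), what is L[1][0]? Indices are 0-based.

k=0: U[0][0]=-4
  eliminate (1,0): mult=3, new row 1: (0, 2, -1); set L[1][0]=3
  eliminate (2,0): mult=-2, new row 2: (0, 2, 2); set L[2][0]=-2
k=1: U[1][1]=2
  eliminate (2,1): mult=1, new row 2: (0, 0, 3); set L[2][1]=1

L[1][0] = 3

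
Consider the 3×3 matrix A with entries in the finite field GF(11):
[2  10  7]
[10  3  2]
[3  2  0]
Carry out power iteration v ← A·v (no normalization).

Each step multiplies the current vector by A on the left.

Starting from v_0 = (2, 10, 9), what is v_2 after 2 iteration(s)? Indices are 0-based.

v_0 = (2, 10, 9).
v_1 = A·v_0 = (2, 2, 4).
v_2 = A·v_1 = (8, 1, 10).

v_2 = (8, 1, 10)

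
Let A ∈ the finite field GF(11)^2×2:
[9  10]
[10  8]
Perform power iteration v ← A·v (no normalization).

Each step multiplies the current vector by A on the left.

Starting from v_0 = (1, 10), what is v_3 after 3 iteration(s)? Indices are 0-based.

v_0 = (1, 10).
v_1 = A·v_0 = (10, 2).
v_2 = A·v_1 = (0, 6).
v_3 = A·v_2 = (5, 4).

v_3 = (5, 4)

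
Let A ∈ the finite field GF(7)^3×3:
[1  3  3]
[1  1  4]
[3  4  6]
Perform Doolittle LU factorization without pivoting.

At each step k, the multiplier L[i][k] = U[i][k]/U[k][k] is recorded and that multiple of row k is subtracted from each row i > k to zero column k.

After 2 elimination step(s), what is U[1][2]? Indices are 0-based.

Step 1: pivot at (0,0) is 1.
  row1 ← row1 − (1)·row0  ⇒  L[1][0]=1, U row1=(0, 5, 1)
  row2 ← row2 − (3)·row0  ⇒  L[2][0]=3, U row2=(0, 2, 4)
Step 2: pivot at (1,1) is 5.
  row2 ← row2 − (6)·row1  ⇒  L[2][1]=6, U row2=(0, 0, 5)

U[1][2] = 1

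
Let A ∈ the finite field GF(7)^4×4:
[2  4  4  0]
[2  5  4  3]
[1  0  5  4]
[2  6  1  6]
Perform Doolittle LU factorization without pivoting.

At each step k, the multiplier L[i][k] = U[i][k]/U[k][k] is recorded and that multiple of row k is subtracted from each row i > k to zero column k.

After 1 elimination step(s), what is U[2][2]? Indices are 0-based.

U[2][2] = 3

k=0: U[0][0]=2
  eliminate (1,0): mult=1, new row 1: (0, 1, 0, 3); set L[1][0]=1
  eliminate (2,0): mult=4, new row 2: (0, 5, 3, 4); set L[2][0]=4
  eliminate (3,0): mult=1, new row 3: (0, 2, 4, 6); set L[3][0]=1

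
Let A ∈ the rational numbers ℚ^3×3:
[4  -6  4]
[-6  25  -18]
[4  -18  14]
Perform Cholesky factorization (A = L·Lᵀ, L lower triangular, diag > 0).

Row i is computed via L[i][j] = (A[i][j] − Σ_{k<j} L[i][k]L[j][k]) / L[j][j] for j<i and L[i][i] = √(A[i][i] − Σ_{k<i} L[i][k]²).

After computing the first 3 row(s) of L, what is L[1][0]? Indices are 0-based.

L[1][0] = -3

Step 1: L[0][0] = √(4) = 2.
  L[1][0] = (-6) / L[0][0] = -3.
Step 2: L[1][1] = √(16) = 4.
  L[2][0] = (4) / L[0][0] = 2.
  L[2][1] = (-12) / L[1][1] = -3.
Step 3: L[2][2] = √(1) = 1.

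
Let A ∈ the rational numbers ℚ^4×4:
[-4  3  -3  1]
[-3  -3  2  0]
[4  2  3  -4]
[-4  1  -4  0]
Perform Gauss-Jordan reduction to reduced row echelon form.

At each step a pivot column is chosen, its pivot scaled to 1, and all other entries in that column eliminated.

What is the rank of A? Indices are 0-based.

step 1: normalize row 0 (÷-4) = (1, -3/4, 3/4, -1/4)
  row 1: subtract -3×row0 = (0, -21/4, 17/4, -3/4)
  row 2: subtract 4×row0 = (0, 5, 0, -3)
  row 3: subtract -4×row0 = (0, -2, -1, -1)
step 2: normalize row 1 (÷-21/4) = (0, 1, -17/21, 1/7)
  row 0: subtract -3/4×row1 = (1, 0, 1/7, -1/7)
  row 2: subtract 5×row1 = (0, 0, 85/21, -26/7)
  row 3: subtract -2×row1 = (0, 0, -55/21, -5/7)
step 3: normalize row 2 (÷85/21) = (0, 0, 1, -78/85)
  row 0: subtract 1/7×row2 = (1, 0, 0, -1/85)
  row 1: subtract -17/21×row2 = (0, 1, 0, -3/5)
  row 3: subtract -55/21×row2 = (0, 0, 0, -53/17)
step 4: normalize row 3 (÷-53/17) = (0, 0, 0, 1)
  row 0: subtract -1/85×row3 = (1, 0, 0, 0)
  row 1: subtract -3/5×row3 = (0, 1, 0, 0)
  row 2: subtract -78/85×row3 = (0, 0, 1, 0)

rank = 4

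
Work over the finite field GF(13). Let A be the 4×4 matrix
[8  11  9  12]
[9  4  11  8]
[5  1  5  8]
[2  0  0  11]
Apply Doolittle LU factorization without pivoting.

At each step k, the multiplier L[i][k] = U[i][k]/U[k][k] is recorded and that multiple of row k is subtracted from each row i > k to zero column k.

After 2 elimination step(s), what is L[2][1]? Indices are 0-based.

k=0: U[0][0]=8
  eliminate (1,0): mult=6, new row 1: (0, 3, 9, 1); set L[1][0]=6
  eliminate (2,0): mult=12, new row 2: (0, 12, 1, 7); set L[2][0]=12
  eliminate (3,0): mult=10, new row 3: (0, 7, 1, 8); set L[3][0]=10
k=1: U[1][1]=3
  eliminate (2,1): mult=4, new row 2: (0, 0, 4, 3); set L[2][1]=4
  eliminate (3,1): mult=11, new row 3: (0, 0, 6, 10); set L[3][1]=11

L[2][1] = 4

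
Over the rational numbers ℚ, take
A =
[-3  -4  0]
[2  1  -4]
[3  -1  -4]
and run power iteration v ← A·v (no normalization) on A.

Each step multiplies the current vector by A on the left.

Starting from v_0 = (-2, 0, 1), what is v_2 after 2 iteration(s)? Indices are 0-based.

v_0 = (-2, 0, 1).
v_1 = A·v_0 = (6, -8, -10).
v_2 = A·v_1 = (14, 44, 66).

v_2 = (14, 44, 66)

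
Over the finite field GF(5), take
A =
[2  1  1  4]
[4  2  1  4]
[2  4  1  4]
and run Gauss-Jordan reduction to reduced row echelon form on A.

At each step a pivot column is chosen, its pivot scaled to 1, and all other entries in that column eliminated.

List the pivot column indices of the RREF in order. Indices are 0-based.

step 1: normalize row 0 (÷2) = (1, 3, 3, 2)
  row 1: subtract 4×row0 = (0, 0, 4, 1)
  row 2: subtract 2×row0 = (0, 3, 0, 0)
step 2: exchange rows 1,2
step 2: normalize row 1 (÷3) = (0, 1, 0, 0)
  row 0: subtract 3×row1 = (1, 0, 3, 2)
step 3: normalize row 2 (÷4) = (0, 0, 1, 4)
  row 0: subtract 3×row2 = (1, 0, 0, 0)

pivot columns: 0, 1, 2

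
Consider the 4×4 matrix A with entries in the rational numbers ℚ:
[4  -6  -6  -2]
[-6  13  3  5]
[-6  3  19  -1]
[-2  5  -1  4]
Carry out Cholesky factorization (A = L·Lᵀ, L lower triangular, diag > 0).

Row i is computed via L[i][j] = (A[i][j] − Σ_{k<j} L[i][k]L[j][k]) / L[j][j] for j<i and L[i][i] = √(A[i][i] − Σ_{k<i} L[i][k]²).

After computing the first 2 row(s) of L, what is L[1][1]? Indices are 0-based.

Step 1: L[0][0] = √(4) = 2.
  L[1][0] = (-6) / L[0][0] = -3.
Step 2: L[1][1] = √(4) = 2.

L[1][1] = 2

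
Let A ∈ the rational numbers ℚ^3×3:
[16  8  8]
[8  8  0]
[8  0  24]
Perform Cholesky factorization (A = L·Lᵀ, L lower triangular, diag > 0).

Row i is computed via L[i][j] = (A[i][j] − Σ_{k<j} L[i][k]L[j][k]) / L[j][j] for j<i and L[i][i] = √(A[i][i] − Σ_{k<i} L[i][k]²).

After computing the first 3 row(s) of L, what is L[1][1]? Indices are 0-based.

L[1][1] = 2

Step 1: L[0][0] = √(16) = 4.
  L[1][0] = (8) / L[0][0] = 2.
Step 2: L[1][1] = √(4) = 2.
  L[2][0] = (8) / L[0][0] = 2.
  L[2][1] = (-4) / L[1][1] = -2.
Step 3: L[2][2] = √(16) = 4.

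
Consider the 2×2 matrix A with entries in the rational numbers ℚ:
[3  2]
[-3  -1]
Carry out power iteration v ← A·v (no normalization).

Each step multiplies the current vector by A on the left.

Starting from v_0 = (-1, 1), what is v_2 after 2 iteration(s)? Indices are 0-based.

v_0 = (-1, 1).
v_1 = A·v_0 = (-1, 2).
v_2 = A·v_1 = (1, 1).

v_2 = (1, 1)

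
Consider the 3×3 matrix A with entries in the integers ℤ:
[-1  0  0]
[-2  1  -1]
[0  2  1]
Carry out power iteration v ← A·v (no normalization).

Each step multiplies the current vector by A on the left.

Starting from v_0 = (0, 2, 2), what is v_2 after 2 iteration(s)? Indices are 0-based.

v_0 = (0, 2, 2).
v_1 = A·v_0 = (0, 0, 6).
v_2 = A·v_1 = (0, -6, 6).

v_2 = (0, -6, 6)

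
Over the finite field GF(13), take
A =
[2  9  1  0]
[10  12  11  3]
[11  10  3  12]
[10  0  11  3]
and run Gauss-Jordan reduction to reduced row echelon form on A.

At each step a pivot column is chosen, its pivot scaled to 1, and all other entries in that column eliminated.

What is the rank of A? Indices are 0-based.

step 1: normalize row 0 (÷2) = (1, 11, 7, 0)
  row 1: subtract 10×row0 = (0, 6, 6, 3)
  row 2: subtract 11×row0 = (0, 6, 4, 12)
  row 3: subtract 10×row0 = (0, 7, 6, 3)
step 2: normalize row 1 (÷6) = (0, 1, 1, 7)
  row 0: subtract 11×row1 = (1, 0, 9, 1)
  row 2: subtract 6×row1 = (0, 0, 11, 9)
  row 3: subtract 7×row1 = (0, 0, 12, 6)
step 3: normalize row 2 (÷11) = (0, 0, 1, 2)
  row 0: subtract 9×row2 = (1, 0, 0, 9)
  row 1: subtract 1×row2 = (0, 1, 0, 5)
  row 3: subtract 12×row2 = (0, 0, 0, 8)
step 4: normalize row 3 (÷8) = (0, 0, 0, 1)
  row 0: subtract 9×row3 = (1, 0, 0, 0)
  row 1: subtract 5×row3 = (0, 1, 0, 0)
  row 2: subtract 2×row3 = (0, 0, 1, 0)

rank = 4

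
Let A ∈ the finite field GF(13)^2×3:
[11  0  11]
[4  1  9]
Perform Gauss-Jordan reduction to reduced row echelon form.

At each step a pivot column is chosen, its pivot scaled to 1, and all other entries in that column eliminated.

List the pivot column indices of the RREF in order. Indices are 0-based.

pivot columns: 0, 1

[1] R0 /= 11  ⇒  (1, 0, 1)
     R1 -= 4·R0  ⇒  (0, 1, 5)
[2] R1 /= 1  ⇒  (0, 1, 5)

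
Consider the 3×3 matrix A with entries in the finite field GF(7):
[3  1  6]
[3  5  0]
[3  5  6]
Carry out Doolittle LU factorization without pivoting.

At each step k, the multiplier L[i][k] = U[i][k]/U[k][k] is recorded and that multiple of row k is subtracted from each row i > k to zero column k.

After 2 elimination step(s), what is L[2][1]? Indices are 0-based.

L[2][1] = 1

k=0: U[0][0]=3
  eliminate (1,0): mult=1, new row 1: (0, 4, 1); set L[1][0]=1
  eliminate (2,0): mult=1, new row 2: (0, 4, 0); set L[2][0]=1
k=1: U[1][1]=4
  eliminate (2,1): mult=1, new row 2: (0, 0, 6); set L[2][1]=1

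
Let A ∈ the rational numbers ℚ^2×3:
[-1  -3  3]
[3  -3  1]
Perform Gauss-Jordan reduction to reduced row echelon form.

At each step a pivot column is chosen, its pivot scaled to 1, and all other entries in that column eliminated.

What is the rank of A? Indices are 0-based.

rank = 2

[1] R0 /= -1  ⇒  (1, 3, -3)
     R1 -= 3·R0  ⇒  (0, -12, 10)
[2] R1 /= -12  ⇒  (0, 1, -5/6)
     R0 -= 3·R1  ⇒  (1, 0, -1/2)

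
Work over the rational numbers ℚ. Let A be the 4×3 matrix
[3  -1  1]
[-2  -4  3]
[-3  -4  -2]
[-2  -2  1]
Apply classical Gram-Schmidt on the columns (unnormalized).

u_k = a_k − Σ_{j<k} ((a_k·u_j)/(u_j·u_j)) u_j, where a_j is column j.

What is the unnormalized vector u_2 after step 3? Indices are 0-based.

Step 1: u_0 = a_0 = (3, -2, -3, -2).
Step 2: u_1 = a_1 − (21/26)·u_0 = (-89/26, -31/13, -41/26, -5/13).
Step 3: u_2 = a_2 − (1/26)·u_0 − (-203/521)·u_1 = (-234/521, 1119/521, -1302/521, 483/521).

u_2 = (-234/521, 1119/521, -1302/521, 483/521)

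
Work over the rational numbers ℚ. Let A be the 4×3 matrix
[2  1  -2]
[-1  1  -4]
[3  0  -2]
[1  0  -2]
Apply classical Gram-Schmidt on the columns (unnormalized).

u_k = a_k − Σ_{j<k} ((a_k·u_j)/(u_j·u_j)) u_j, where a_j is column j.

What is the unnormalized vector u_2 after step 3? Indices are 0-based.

Step 1: u_0 = a_0 = (2, -1, 3, 1).
Step 2: u_1 = a_1 − (1/15)·u_0 = (13/15, 16/15, -1/5, -1/15).
Step 3: u_2 = a_2 − (-8/15)·u_0 − (-82/29)·u_1 = (44/29, -44/29, -28/29, -48/29).

u_2 = (44/29, -44/29, -28/29, -48/29)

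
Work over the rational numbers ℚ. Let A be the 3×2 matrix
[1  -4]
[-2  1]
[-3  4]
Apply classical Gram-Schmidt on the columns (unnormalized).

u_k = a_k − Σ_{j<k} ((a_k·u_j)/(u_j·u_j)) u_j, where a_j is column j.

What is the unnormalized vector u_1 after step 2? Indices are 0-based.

Step 1: u_0 = a_0 = (1, -2, -3).
Step 2: u_1 = a_1 − (-9/7)·u_0 = (-19/7, -11/7, 1/7).

u_1 = (-19/7, -11/7, 1/7)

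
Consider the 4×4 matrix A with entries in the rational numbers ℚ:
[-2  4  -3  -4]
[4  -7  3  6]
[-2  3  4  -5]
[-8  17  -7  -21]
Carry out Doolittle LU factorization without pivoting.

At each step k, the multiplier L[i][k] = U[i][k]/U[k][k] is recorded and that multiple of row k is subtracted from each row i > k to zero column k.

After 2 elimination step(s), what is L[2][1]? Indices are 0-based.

L[2][1] = -1

Step 1: pivot at (0,0) is -2.
  row1 ← row1 − (-2)·row0  ⇒  L[1][0]=-2, U row1=(0, 1, -3, -2)
  row2 ← row2 − (1)·row0  ⇒  L[2][0]=1, U row2=(0, -1, 7, -1)
  row3 ← row3 − (4)·row0  ⇒  L[3][0]=4, U row3=(0, 1, 5, -5)
Step 2: pivot at (1,1) is 1.
  row2 ← row2 − (-1)·row1  ⇒  L[2][1]=-1, U row2=(0, 0, 4, -3)
  row3 ← row3 − (1)·row1  ⇒  L[3][1]=1, U row3=(0, 0, 8, -3)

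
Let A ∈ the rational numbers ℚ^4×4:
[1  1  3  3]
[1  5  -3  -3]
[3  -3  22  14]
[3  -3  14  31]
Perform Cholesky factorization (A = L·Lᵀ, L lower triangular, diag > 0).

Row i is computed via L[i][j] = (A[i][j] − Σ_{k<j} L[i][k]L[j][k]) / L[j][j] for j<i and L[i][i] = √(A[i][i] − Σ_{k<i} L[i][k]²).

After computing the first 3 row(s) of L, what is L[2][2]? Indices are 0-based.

Step 1: L[0][0] = √(1) = 1.
  L[1][0] = (1) / L[0][0] = 1.
Step 2: L[1][1] = √(4) = 2.
  L[2][0] = (3) / L[0][0] = 3.
  L[2][1] = (-6) / L[1][1] = -3.
Step 3: L[2][2] = √(4) = 2.

L[2][2] = 2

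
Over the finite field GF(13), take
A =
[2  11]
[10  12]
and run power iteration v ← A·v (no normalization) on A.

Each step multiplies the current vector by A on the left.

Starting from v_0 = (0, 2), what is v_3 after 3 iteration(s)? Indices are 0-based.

v_3 = (3, 11)

v_0 = (0, 2).
v_1 = A·v_0 = (9, 11).
v_2 = A·v_1 = (9, 1).
v_3 = A·v_2 = (3, 11).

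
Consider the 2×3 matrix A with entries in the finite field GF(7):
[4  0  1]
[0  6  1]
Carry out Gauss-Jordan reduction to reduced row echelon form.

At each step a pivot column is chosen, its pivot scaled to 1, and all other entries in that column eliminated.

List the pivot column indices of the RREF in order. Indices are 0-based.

[1] R0 /= 4  ⇒  (1, 0, 2)
[2] R1 /= 6  ⇒  (0, 1, 6)

pivot columns: 0, 1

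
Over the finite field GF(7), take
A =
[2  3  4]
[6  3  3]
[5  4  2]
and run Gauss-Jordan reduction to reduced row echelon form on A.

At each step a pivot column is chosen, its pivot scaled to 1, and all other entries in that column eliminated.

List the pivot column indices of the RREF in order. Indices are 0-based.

pivot(0,0)=2: scale R0 → (1, 5, 2)
  clear (1,0): R1 −= (6)R0 → (0, 1, 5)
  clear (2,0): R2 −= (5)R0 → (0, 0, 6)
pivot(1,1)=1: scale R1 → (0, 1, 5)
  clear (0,1): R0 −= (5)R1 → (1, 0, 5)
pivot(2,2)=6: scale R2 → (0, 0, 1)
  clear (0,2): R0 −= (5)R2 → (1, 0, 0)
  clear (1,2): R1 −= (5)R2 → (0, 1, 0)

pivot columns: 0, 1, 2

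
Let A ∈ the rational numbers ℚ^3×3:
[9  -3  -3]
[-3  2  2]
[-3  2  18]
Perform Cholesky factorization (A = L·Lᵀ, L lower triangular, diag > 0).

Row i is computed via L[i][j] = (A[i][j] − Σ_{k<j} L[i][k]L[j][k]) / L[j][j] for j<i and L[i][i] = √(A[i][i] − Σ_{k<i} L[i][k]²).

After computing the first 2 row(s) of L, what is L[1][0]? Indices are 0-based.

L[1][0] = -1

Step 1: L[0][0] = √(9) = 3.
  L[1][0] = (-3) / L[0][0] = -1.
Step 2: L[1][1] = √(1) = 1.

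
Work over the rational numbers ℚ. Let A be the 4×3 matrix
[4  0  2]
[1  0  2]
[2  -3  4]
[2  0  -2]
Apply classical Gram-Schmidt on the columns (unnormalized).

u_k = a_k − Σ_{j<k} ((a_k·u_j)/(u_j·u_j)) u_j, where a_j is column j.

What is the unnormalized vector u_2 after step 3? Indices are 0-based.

u_2 = (6/7, 12/7, 0, -18/7)

Step 1: u_0 = a_0 = (4, 1, 2, 2).
Step 2: u_1 = a_1 − (-6/25)·u_0 = (24/25, 6/25, -63/25, 12/25).
Step 3: u_2 = a_2 − (14/25)·u_0 − (-8/7)·u_1 = (6/7, 12/7, 0, -18/7).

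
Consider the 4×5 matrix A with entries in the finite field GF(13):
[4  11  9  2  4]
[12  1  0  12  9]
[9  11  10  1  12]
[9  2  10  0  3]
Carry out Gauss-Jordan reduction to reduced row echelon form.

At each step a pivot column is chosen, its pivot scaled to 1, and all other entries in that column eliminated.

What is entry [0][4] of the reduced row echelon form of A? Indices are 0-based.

M[0][4] = 2

step 1: normalize row 0 (÷4) = (1, 6, 12, 7, 1)
  row 1: subtract 12×row0 = (0, 7, 12, 6, 10)
  row 2: subtract 9×row0 = (0, 9, 6, 3, 3)
  row 3: subtract 9×row0 = (0, 0, 6, 2, 7)
step 2: normalize row 1 (÷7) = (0, 1, 11, 12, 7)
  row 0: subtract 6×row1 = (1, 0, 11, 0, 11)
  row 2: subtract 9×row1 = (0, 0, 11, 12, 5)
step 3: normalize row 2 (÷11) = (0, 0, 1, 7, 4)
  row 0: subtract 11×row2 = (1, 0, 0, 1, 6)
  row 1: subtract 11×row2 = (0, 1, 0, 0, 2)
  row 3: subtract 6×row2 = (0, 0, 0, 12, 9)
step 4: normalize row 3 (÷12) = (0, 0, 0, 1, 4)
  row 0: subtract 1×row3 = (1, 0, 0, 0, 2)
  row 2: subtract 7×row3 = (0, 0, 1, 0, 2)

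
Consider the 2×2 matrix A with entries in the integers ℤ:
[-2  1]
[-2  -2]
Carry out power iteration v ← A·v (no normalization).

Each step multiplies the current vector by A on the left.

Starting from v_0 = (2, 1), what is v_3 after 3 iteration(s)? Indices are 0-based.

v_3 = (18, -36)

v_0 = (2, 1).
v_1 = A·v_0 = (-3, -6).
v_2 = A·v_1 = (0, 18).
v_3 = A·v_2 = (18, -36).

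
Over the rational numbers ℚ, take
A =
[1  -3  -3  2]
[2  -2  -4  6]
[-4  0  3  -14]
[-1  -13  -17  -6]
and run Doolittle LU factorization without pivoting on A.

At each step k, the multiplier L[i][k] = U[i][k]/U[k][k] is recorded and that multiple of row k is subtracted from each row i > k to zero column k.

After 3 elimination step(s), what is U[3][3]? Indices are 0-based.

U[3][3] = 4

k=0: U[0][0]=1
  eliminate (1,0): mult=2, new row 1: (0, 4, 2, 2); set L[1][0]=2
  eliminate (2,0): mult=-4, new row 2: (0, -12, -9, -6); set L[2][0]=-4
  eliminate (3,0): mult=-1, new row 3: (0, -16, -20, -4); set L[3][0]=-1
k=1: U[1][1]=4
  eliminate (2,1): mult=-3, new row 2: (0, 0, -3, 0); set L[2][1]=-3
  eliminate (3,1): mult=-4, new row 3: (0, 0, -12, 4); set L[3][1]=-4
k=2: U[2][2]=-3
  eliminate (3,2): mult=4, new row 3: (0, 0, 0, 4); set L[3][2]=4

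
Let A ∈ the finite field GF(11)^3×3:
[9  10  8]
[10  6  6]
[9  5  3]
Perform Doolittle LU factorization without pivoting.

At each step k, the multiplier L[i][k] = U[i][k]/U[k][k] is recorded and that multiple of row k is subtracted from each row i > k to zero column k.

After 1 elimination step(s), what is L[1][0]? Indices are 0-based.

L[1][0] = 6

k=0: U[0][0]=9
  eliminate (1,0): mult=6, new row 1: (0, 1, 2); set L[1][0]=6
  eliminate (2,0): mult=1, new row 2: (0, 6, 6); set L[2][0]=1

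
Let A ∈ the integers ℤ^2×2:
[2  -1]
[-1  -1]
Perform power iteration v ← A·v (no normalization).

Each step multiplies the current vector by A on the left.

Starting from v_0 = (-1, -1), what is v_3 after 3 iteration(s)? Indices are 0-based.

v_0 = (-1, -1).
v_1 = A·v_0 = (-1, 2).
v_2 = A·v_1 = (-4, -1).
v_3 = A·v_2 = (-7, 5).

v_3 = (-7, 5)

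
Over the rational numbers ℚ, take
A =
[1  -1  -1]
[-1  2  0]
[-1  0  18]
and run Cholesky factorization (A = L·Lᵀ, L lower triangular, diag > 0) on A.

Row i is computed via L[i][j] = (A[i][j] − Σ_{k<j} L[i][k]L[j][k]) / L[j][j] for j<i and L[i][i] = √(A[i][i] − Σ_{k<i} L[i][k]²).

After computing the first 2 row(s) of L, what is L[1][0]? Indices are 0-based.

L[1][0] = -1

Step 1: L[0][0] = √(1) = 1.
  L[1][0] = (-1) / L[0][0] = -1.
Step 2: L[1][1] = √(1) = 1.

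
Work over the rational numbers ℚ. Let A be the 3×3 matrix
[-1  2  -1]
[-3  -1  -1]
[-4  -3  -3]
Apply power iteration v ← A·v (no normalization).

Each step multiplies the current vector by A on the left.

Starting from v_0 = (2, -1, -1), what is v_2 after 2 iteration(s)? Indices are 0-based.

v_2 = (-3, 15, 30)

v_0 = (2, -1, -1).
v_1 = A·v_0 = (-3, -4, -2).
v_2 = A·v_1 = (-3, 15, 30).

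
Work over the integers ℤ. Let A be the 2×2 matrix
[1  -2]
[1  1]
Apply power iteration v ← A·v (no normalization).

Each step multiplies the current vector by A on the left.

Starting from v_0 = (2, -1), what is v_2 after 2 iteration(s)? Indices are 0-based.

v_0 = (2, -1).
v_1 = A·v_0 = (4, 1).
v_2 = A·v_1 = (2, 5).

v_2 = (2, 5)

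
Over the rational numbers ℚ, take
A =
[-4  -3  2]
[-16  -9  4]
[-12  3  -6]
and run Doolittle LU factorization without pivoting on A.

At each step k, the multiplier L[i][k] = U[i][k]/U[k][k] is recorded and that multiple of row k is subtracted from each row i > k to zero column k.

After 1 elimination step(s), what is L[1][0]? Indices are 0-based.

Step 1: pivot at (0,0) is -4.
  row1 ← row1 − (4)·row0  ⇒  L[1][0]=4, U row1=(0, 3, -4)
  row2 ← row2 − (3)·row0  ⇒  L[2][0]=3, U row2=(0, 12, -12)

L[1][0] = 4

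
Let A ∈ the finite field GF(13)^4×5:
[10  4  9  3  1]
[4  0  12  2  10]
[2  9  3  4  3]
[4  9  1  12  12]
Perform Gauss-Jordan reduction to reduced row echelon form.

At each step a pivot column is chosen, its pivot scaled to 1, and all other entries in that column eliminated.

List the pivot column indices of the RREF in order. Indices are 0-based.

step 1: normalize row 0 (÷10) = (1, 3, 10, 12, 4)
  row 1: subtract 4×row0 = (0, 1, 11, 6, 7)
  row 2: subtract 2×row0 = (0, 3, 9, 6, 8)
  row 3: subtract 4×row0 = (0, 10, 0, 3, 9)
step 2: normalize row 1 (÷1) = (0, 1, 11, 6, 7)
  row 0: subtract 3×row1 = (1, 0, 3, 7, 9)
  row 2: subtract 3×row1 = (0, 0, 2, 1, 0)
  row 3: subtract 10×row1 = (0, 0, 7, 8, 4)
step 3: normalize row 2 (÷2) = (0, 0, 1, 7, 0)
  row 0: subtract 3×row2 = (1, 0, 0, 12, 9)
  row 1: subtract 11×row2 = (0, 1, 0, 7, 7)
  row 3: subtract 7×row2 = (0, 0, 0, 11, 4)
step 4: normalize row 3 (÷11) = (0, 0, 0, 1, 11)
  row 0: subtract 12×row3 = (1, 0, 0, 0, 7)
  row 1: subtract 7×row3 = (0, 1, 0, 0, 8)
  row 2: subtract 7×row3 = (0, 0, 1, 0, 1)

pivot columns: 0, 1, 2, 3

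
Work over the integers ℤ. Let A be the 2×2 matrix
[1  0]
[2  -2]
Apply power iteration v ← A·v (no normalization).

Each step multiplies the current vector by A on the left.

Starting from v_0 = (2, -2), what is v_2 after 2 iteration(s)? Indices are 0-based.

v_2 = (2, -12)

v_0 = (2, -2).
v_1 = A·v_0 = (2, 8).
v_2 = A·v_1 = (2, -12).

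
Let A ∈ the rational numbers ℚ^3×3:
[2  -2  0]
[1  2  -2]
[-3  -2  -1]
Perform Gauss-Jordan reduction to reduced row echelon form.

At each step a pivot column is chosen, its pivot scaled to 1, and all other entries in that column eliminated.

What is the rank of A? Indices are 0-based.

pivot(0,0)=2: scale R0 → (1, -1, 0)
  clear (1,0): R1 −= (1)R0 → (0, 3, -2)
  clear (2,0): R2 −= (-3)R0 → (0, -5, -1)
pivot(1,1)=3: scale R1 → (0, 1, -2/3)
  clear (0,1): R0 −= (-1)R1 → (1, 0, -2/3)
  clear (2,1): R2 −= (-5)R1 → (0, 0, -13/3)
pivot(2,2)=-13/3: scale R2 → (0, 0, 1)
  clear (0,2): R0 −= (-2/3)R2 → (1, 0, 0)
  clear (1,2): R1 −= (-2/3)R2 → (0, 1, 0)

rank = 3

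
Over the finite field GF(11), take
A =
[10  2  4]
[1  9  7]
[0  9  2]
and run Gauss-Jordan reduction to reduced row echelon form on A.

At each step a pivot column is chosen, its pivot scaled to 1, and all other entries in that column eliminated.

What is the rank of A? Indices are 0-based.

rank = 2

step 1: normalize row 0 (÷10) = (1, 9, 7)
  row 1: subtract 1×row0 = (0, 0, 0)
step 2: exchange rows 1,2
step 2: normalize row 1 (÷9) = (0, 1, 10)
  row 0: subtract 9×row1 = (1, 0, 5)
skip col 2 (zero from row 2)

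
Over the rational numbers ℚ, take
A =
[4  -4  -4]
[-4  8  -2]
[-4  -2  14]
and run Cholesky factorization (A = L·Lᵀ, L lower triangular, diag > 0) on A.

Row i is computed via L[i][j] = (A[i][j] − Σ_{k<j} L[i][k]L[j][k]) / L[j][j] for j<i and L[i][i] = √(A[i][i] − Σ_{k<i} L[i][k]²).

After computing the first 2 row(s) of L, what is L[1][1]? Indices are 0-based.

Step 1: L[0][0] = √(4) = 2.
  L[1][0] = (-4) / L[0][0] = -2.
Step 2: L[1][1] = √(4) = 2.

L[1][1] = 2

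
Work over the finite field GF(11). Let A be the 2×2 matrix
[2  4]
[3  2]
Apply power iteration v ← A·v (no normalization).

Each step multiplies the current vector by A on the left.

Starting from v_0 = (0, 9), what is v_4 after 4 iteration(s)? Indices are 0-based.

v_0 = (0, 9).
v_1 = A·v_0 = (3, 7).
v_2 = A·v_1 = (1, 1).
v_3 = A·v_2 = (6, 5).
v_4 = A·v_3 = (10, 6).

v_4 = (10, 6)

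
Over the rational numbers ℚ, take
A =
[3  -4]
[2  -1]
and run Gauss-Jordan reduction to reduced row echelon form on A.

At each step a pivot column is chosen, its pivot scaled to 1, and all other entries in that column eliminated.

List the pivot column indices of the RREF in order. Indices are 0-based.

step 1: normalize row 0 (÷3) = (1, -4/3)
  row 1: subtract 2×row0 = (0, 5/3)
step 2: normalize row 1 (÷5/3) = (0, 1)
  row 0: subtract -4/3×row1 = (1, 0)

pivot columns: 0, 1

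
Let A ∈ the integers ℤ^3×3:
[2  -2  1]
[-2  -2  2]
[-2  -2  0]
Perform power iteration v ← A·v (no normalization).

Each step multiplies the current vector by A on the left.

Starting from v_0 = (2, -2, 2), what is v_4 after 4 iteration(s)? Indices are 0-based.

v_0 = (2, -2, 2).
v_1 = A·v_0 = (10, 4, 0).
v_2 = A·v_1 = (12, -28, -28).
v_3 = A·v_2 = (52, -24, 32).
v_4 = A·v_3 = (184, 8, -56).

v_4 = (184, 8, -56)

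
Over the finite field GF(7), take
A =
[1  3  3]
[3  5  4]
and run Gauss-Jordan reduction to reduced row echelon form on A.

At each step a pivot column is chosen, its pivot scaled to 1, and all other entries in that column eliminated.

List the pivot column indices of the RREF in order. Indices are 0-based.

step 1: normalize row 0 (÷1) = (1, 3, 3)
  row 1: subtract 3×row0 = (0, 3, 2)
step 2: normalize row 1 (÷3) = (0, 1, 3)
  row 0: subtract 3×row1 = (1, 0, 1)

pivot columns: 0, 1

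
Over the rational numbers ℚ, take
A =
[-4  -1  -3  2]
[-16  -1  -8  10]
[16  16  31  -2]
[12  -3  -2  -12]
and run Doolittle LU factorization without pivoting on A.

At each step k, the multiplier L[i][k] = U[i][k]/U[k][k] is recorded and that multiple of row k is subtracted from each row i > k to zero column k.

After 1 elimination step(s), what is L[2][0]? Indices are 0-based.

L[2][0] = -4

[col 0] pivot -4
  R1 -= 4*R0 → (0, 3, 4, 2)  (L[1][0] := 4)
  R2 -= -4*R0 → (0, 12, 19, 6)  (L[2][0] := -4)
  R3 -= -3*R0 → (0, -6, -11, -6)  (L[3][0] := -3)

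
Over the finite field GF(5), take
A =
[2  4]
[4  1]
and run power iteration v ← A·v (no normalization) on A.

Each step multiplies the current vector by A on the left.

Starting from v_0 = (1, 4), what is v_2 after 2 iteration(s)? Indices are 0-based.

v_0 = (1, 4).
v_1 = A·v_0 = (3, 3).
v_2 = A·v_1 = (3, 0).

v_2 = (3, 0)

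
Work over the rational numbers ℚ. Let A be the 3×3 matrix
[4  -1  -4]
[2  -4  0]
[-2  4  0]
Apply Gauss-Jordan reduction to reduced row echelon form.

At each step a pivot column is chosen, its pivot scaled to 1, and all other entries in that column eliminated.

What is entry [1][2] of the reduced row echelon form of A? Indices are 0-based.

pivot(0,0)=4: scale R0 → (1, -1/4, -1)
  clear (1,0): R1 −= (2)R0 → (0, -7/2, 2)
  clear (2,0): R2 −= (-2)R0 → (0, 7/2, -2)
pivot(1,1)=-7/2: scale R1 → (0, 1, -4/7)
  clear (0,1): R0 −= (-1/4)R1 → (1, 0, -8/7)
  clear (2,1): R2 −= (7/2)R1 → (0, 0, 0)
col 2: no nonzero at/below row 2; advance.

M[1][2] = -4/7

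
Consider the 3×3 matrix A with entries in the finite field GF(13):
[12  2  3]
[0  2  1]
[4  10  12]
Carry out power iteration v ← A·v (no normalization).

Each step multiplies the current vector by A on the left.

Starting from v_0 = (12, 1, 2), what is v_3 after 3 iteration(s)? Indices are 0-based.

v_0 = (12, 1, 2).
v_1 = A·v_0 = (9, 4, 4).
v_2 = A·v_1 = (11, 12, 7).
v_3 = A·v_2 = (8, 5, 1).

v_3 = (8, 5, 1)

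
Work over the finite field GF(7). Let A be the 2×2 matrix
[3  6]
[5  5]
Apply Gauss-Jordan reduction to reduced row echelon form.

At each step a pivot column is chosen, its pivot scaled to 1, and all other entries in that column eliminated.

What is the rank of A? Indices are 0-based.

pivot(0,0)=3: scale R0 → (1, 2)
  clear (1,0): R1 −= (5)R0 → (0, 2)
pivot(1,1)=2: scale R1 → (0, 1)
  clear (0,1): R0 −= (2)R1 → (1, 0)

rank = 2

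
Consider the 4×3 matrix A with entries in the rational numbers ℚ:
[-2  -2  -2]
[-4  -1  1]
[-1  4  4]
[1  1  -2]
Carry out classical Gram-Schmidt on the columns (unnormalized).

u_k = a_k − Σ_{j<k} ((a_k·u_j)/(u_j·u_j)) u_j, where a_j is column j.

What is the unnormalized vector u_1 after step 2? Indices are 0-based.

u_1 = (-17/11, -1/11, 93/22, 17/22)

Step 1: u_0 = a_0 = (-2, -4, -1, 1).
Step 2: u_1 = a_1 − (5/22)·u_0 = (-17/11, -1/11, 93/22, 17/22).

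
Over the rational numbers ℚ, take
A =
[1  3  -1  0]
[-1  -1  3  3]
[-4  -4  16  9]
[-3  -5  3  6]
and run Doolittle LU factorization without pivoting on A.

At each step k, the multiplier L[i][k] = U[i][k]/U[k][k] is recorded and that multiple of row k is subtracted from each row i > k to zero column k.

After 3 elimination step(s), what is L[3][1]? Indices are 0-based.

k=0: U[0][0]=1
  eliminate (1,0): mult=-1, new row 1: (0, 2, 2, 3); set L[1][0]=-1
  eliminate (2,0): mult=-4, new row 2: (0, 8, 12, 9); set L[2][0]=-4
  eliminate (3,0): mult=-3, new row 3: (0, 4, 0, 6); set L[3][0]=-3
k=1: U[1][1]=2
  eliminate (2,1): mult=4, new row 2: (0, 0, 4, -3); set L[2][1]=4
  eliminate (3,1): mult=2, new row 3: (0, 0, -4, 0); set L[3][1]=2
k=2: U[2][2]=4
  eliminate (3,2): mult=-1, new row 3: (0, 0, 0, -3); set L[3][2]=-1

L[3][1] = 2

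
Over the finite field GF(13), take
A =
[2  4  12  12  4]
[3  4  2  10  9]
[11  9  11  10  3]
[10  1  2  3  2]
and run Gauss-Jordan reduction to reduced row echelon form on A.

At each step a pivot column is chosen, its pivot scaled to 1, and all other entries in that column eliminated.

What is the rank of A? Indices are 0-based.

pivot(0,0)=2: scale R0 → (1, 2, 6, 6, 2)
  clear (1,0): R1 −= (3)R0 → (0, 11, 10, 5, 3)
  clear (2,0): R2 −= (11)R0 → (0, 0, 10, 9, 7)
  clear (3,0): R3 −= (10)R0 → (0, 7, 7, 8, 8)
pivot(1,1)=11: scale R1 → (0, 1, 8, 4, 5)
  clear (0,1): R0 −= (2)R1 → (1, 0, 3, 11, 5)
  clear (3,1): R3 −= (7)R1 → (0, 0, 3, 6, 12)
pivot(2,2)=10: scale R2 → (0, 0, 1, 10, 2)
  clear (0,2): R0 −= (3)R2 → (1, 0, 0, 7, 12)
  clear (1,2): R1 −= (8)R2 → (0, 1, 0, 2, 2)
  clear (3,2): R3 −= (3)R2 → (0, 0, 0, 2, 6)
pivot(3,3)=2: scale R3 → (0, 0, 0, 1, 3)
  clear (0,3): R0 −= (7)R3 → (1, 0, 0, 0, 4)
  clear (1,3): R1 −= (2)R3 → (0, 1, 0, 0, 9)
  clear (2,3): R2 −= (10)R3 → (0, 0, 1, 0, 11)

rank = 4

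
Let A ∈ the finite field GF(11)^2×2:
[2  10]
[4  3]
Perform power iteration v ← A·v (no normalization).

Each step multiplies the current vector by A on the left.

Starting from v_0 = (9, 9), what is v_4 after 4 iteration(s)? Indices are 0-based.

v_0 = (9, 9).
v_1 = A·v_0 = (9, 8).
v_2 = A·v_1 = (10, 5).
v_3 = A·v_2 = (4, 0).
v_4 = A·v_3 = (8, 5).

v_4 = (8, 5)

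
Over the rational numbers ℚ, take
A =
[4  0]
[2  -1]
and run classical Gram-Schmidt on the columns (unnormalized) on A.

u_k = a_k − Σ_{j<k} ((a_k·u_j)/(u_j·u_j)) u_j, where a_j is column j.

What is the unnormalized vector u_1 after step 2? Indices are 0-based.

Step 1: u_0 = a_0 = (4, 2).
Step 2: u_1 = a_1 − (-1/10)·u_0 = (2/5, -4/5).

u_1 = (2/5, -4/5)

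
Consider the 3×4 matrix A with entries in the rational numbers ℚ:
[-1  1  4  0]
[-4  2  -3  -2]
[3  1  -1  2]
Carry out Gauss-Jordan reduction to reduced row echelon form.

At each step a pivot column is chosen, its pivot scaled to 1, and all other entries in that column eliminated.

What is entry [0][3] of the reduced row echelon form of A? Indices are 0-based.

step 1: normalize row 0 (÷-1) = (1, -1, -4, 0)
  row 1: subtract -4×row0 = (0, -2, -19, -2)
  row 2: subtract 3×row0 = (0, 4, 11, 2)
step 2: normalize row 1 (÷-2) = (0, 1, 19/2, 1)
  row 0: subtract -1×row1 = (1, 0, 11/2, 1)
  row 2: subtract 4×row1 = (0, 0, -27, -2)
step 3: normalize row 2 (÷-27) = (0, 0, 1, 2/27)
  row 0: subtract 11/2×row2 = (1, 0, 0, 16/27)
  row 1: subtract 19/2×row2 = (0, 1, 0, 8/27)

M[0][3] = 16/27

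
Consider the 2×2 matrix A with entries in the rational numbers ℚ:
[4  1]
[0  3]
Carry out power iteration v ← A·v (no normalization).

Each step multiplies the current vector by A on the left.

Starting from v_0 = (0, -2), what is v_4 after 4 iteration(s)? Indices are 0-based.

v_4 = (-350, -162)

v_0 = (0, -2).
v_1 = A·v_0 = (-2, -6).
v_2 = A·v_1 = (-14, -18).
v_3 = A·v_2 = (-74, -54).
v_4 = A·v_3 = (-350, -162).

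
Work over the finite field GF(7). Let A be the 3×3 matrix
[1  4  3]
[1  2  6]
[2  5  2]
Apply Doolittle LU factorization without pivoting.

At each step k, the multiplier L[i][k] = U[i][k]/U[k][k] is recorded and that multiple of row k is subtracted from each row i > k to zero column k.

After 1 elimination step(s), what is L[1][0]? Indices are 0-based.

L[1][0] = 1

[col 0] pivot 1
  R1 -= 1*R0 → (0, 5, 3)  (L[1][0] := 1)
  R2 -= 2*R0 → (0, 4, 3)  (L[2][0] := 2)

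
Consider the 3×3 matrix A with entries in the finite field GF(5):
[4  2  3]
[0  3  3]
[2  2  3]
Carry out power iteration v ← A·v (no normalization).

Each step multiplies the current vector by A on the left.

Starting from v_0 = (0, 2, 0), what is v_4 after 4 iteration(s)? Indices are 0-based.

v_0 = (0, 2, 0).
v_1 = A·v_0 = (4, 1, 4).
v_2 = A·v_1 = (0, 0, 2).
v_3 = A·v_2 = (1, 1, 1).
v_4 = A·v_3 = (4, 1, 2).

v_4 = (4, 1, 2)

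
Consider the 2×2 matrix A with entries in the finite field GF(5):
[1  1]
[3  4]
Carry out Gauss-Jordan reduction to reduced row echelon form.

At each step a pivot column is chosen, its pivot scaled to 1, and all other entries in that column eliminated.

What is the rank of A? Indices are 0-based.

rank = 2

[1] R0 /= 1  ⇒  (1, 1)
     R1 -= 3·R0  ⇒  (0, 1)
[2] R1 /= 1  ⇒  (0, 1)
     R0 -= 1·R1  ⇒  (1, 0)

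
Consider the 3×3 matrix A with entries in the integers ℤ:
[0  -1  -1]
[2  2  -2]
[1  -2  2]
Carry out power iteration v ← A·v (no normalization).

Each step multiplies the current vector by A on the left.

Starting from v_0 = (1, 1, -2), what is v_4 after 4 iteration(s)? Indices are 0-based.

v_0 = (1, 1, -2).
v_1 = A·v_0 = (1, 8, -5).
v_2 = A·v_1 = (-3, 28, -25).
v_3 = A·v_2 = (-3, 100, -109).
v_4 = A·v_3 = (9, 412, -421).

v_4 = (9, 412, -421)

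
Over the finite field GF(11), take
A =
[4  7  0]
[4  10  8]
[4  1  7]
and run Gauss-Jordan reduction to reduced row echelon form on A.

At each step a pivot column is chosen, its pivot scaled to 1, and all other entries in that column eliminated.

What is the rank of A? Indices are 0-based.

rank = 3

step 1: normalize row 0 (÷4) = (1, 10, 0)
  row 1: subtract 4×row0 = (0, 3, 8)
  row 2: subtract 4×row0 = (0, 5, 7)
step 2: normalize row 1 (÷3) = (0, 1, 10)
  row 0: subtract 10×row1 = (1, 0, 10)
  row 2: subtract 5×row1 = (0, 0, 1)
step 3: normalize row 2 (÷1) = (0, 0, 1)
  row 0: subtract 10×row2 = (1, 0, 0)
  row 1: subtract 10×row2 = (0, 1, 0)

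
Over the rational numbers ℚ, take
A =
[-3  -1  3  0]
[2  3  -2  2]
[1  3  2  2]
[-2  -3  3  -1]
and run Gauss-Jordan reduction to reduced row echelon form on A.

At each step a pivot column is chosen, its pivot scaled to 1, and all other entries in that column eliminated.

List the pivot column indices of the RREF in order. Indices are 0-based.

pivot columns: 0, 1, 2, 3

pivot(0,0)=-3: scale R0 → (1, 1/3, -1, 0)
  clear (1,0): R1 −= (2)R0 → (0, 7/3, 0, 2)
  clear (2,0): R2 −= (1)R0 → (0, 8/3, 3, 2)
  clear (3,0): R3 −= (-2)R0 → (0, -7/3, 1, -1)
pivot(1,1)=7/3: scale R1 → (0, 1, 0, 6/7)
  clear (0,1): R0 −= (1/3)R1 → (1, 0, -1, -2/7)
  clear (2,1): R2 −= (8/3)R1 → (0, 0, 3, -2/7)
  clear (3,1): R3 −= (-7/3)R1 → (0, 0, 1, 1)
pivot(2,2)=3: scale R2 → (0, 0, 1, -2/21)
  clear (0,2): R0 −= (-1)R2 → (1, 0, 0, -8/21)
  clear (3,2): R3 −= (1)R2 → (0, 0, 0, 23/21)
pivot(3,3)=23/21: scale R3 → (0, 0, 0, 1)
  clear (0,3): R0 −= (-8/21)R3 → (1, 0, 0, 0)
  clear (1,3): R1 −= (6/7)R3 → (0, 1, 0, 0)
  clear (2,3): R2 −= (-2/21)R3 → (0, 0, 1, 0)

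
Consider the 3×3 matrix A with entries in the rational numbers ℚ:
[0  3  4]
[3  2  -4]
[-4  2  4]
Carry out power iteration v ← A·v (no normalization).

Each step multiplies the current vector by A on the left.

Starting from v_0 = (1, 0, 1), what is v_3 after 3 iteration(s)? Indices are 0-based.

v_0 = (1, 0, 1).
v_1 = A·v_0 = (4, -1, 0).
v_2 = A·v_1 = (-3, 10, -18).
v_3 = A·v_2 = (-42, 83, -40).

v_3 = (-42, 83, -40)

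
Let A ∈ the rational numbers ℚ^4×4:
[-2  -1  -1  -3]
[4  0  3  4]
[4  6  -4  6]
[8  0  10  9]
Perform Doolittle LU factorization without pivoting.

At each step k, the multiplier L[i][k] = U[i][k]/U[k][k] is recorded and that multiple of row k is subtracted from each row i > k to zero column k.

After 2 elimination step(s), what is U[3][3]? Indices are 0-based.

[col 0] pivot -2
  R1 -= -2*R0 → (0, -2, 1, -2)  (L[1][0] := -2)
  R2 -= -2*R0 → (0, 4, -6, 0)  (L[2][0] := -2)
  R3 -= -4*R0 → (0, -4, 6, -3)  (L[3][0] := -4)
[col 1] pivot -2
  R2 -= -2*R1 → (0, 0, -4, -4)  (L[2][1] := -2)
  R3 -= 2*R1 → (0, 0, 4, 1)  (L[3][1] := 2)

U[3][3] = 1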